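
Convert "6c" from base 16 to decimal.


Input: "6c" in base 16
Positional expansion:
  Digit '6' (value 6) x 16^1 = 96
  Digit 'c' (value 12) x 16^0 = 12
Sum = 108

108


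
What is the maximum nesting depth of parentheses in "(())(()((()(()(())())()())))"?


Input: "(())(()((()(()(())())()())))"
Tracking depth:
  Position 0 '(': depth becomes 1
  Position 1 '(': depth becomes 2
  Position 2 ')': depth becomes 1
  Position 3 ')': depth becomes 0
  Position 4 '(': depth becomes 1
  Position 5 '(': depth becomes 2
  Position 6 ')': depth becomes 1
  Position 7 '(': depth becomes 2
  Position 8 '(': depth becomes 3
  Position 9 '(': depth becomes 4
  Position 10 ')': depth becomes 3
  Position 11 '(': depth becomes 4
  Position 12 '(': depth becomes 5
  Position 13 ')': depth becomes 4
  Position 14 '(': depth becomes 5
  Position 15 '(': depth becomes 6
  Position 16 ')': depth becomes 5
  Position 17 ')': depth becomes 4
  Position 18 '(': depth becomes 5
  Position 19 ')': depth becomes 4
  Position 20 ')': depth becomes 3
  Position 21 '(': depth becomes 4
  Position 22 ')': depth becomes 3
  Position 23 '(': depth becomes 4
  Position 24 ')': depth becomes 3
  Position 25 ')': depth becomes 2
  Position 26 ')': depth becomes 1
  Position 27 ')': depth becomes 0
Maximum depth reached: 6

6


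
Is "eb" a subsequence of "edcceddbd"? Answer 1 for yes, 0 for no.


Check if "eb" is a subsequence of "edcceddbd"
Greedy scan:
  Position 0 ('e'): matches sub[0] = 'e'
  Position 1 ('d'): no match needed
  Position 2 ('c'): no match needed
  Position 3 ('c'): no match needed
  Position 4 ('e'): no match needed
  Position 5 ('d'): no match needed
  Position 6 ('d'): no match needed
  Position 7 ('b'): matches sub[1] = 'b'
  Position 8 ('d'): no match needed
All 2 characters matched => is a subsequence

1


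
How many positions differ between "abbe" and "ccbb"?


Comparing "abbe" and "ccbb" position by position:
  Position 0: 'a' vs 'c' => DIFFER
  Position 1: 'b' vs 'c' => DIFFER
  Position 2: 'b' vs 'b' => same
  Position 3: 'e' vs 'b' => DIFFER
Positions that differ: 3

3


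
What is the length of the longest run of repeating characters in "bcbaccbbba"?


Input: "bcbaccbbba"
Scanning for longest run:
  Position 1 ('c'): new char, reset run to 1
  Position 2 ('b'): new char, reset run to 1
  Position 3 ('a'): new char, reset run to 1
  Position 4 ('c'): new char, reset run to 1
  Position 5 ('c'): continues run of 'c', length=2
  Position 6 ('b'): new char, reset run to 1
  Position 7 ('b'): continues run of 'b', length=2
  Position 8 ('b'): continues run of 'b', length=3
  Position 9 ('a'): new char, reset run to 1
Longest run: 'b' with length 3

3


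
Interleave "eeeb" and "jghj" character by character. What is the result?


Interleaving "eeeb" and "jghj":
  Position 0: 'e' from first, 'j' from second => "ej"
  Position 1: 'e' from first, 'g' from second => "eg"
  Position 2: 'e' from first, 'h' from second => "eh"
  Position 3: 'b' from first, 'j' from second => "bj"
Result: ejegehbj

ejegehbj


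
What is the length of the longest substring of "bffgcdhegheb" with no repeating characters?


Input: "bffgcdhegheb"
Sliding window (track last position of each char):
  Position 0 ('b'): window [0,0] length 1 -- new best
  Position 1 ('f'): window [0,1] length 2 -- new best
  Position 2 ('f'): repeat (last at 1), move window start to 2
  Position 2 ('f'): window [2,2] length 1
  Position 3 ('g'): window [2,3] length 2
  Position 4 ('c'): window [2,4] length 3 -- new best
  Position 5 ('d'): window [2,5] length 4 -- new best
  Position 6 ('h'): window [2,6] length 5 -- new best
  Position 7 ('e'): window [2,7] length 6 -- new best
  Position 8 ('g'): repeat (last at 3), move window start to 4
  Position 8 ('g'): window [4,8] length 5
  Position 9 ('h'): repeat (last at 6), move window start to 7
  Position 9 ('h'): window [7,9] length 3
  Position 10 ('e'): repeat (last at 7), move window start to 8
  Position 10 ('e'): window [8,10] length 3
  Position 11 ('b'): window [8,11] length 4
Longest substring with no repeats: "fgcdhe" with length 6

6


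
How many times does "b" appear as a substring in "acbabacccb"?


Searching for "b" in "acbabacccb"
Scanning each position:
  Position 0: "a" => no
  Position 1: "c" => no
  Position 2: "b" => MATCH
  Position 3: "a" => no
  Position 4: "b" => MATCH
  Position 5: "a" => no
  Position 6: "c" => no
  Position 7: "c" => no
  Position 8: "c" => no
  Position 9: "b" => MATCH
Total occurrences: 3

3


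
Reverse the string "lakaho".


Input: lakaho
Reading characters right to left:
  Position 5: 'o'
  Position 4: 'h'
  Position 3: 'a'
  Position 2: 'k'
  Position 1: 'a'
  Position 0: 'l'
Reversed: ohakal

ohakal


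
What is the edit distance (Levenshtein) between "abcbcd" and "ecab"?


Computing edit distance: "abcbcd" -> "ecab"
DP table:
           e    c    a    b
      0    1    2    3    4
  a   1    1    2    2    3
  b   2    2    2    3    2
  c   3    3    2    3    3
  b   4    4    3    3    3
  c   5    5    4    4    4
  d   6    6    5    5    5
Edit distance = dp[6][4] = 5

5


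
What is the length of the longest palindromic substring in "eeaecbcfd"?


Input: "eeaecbcfd"
Checking substrings for palindromes:
  [1:4] "eae" (len 3) => palindrome
  [4:7] "cbc" (len 3) => palindrome
  [0:2] "ee" (len 2) => palindrome
Longest palindromic substring: "eae" with length 3

3


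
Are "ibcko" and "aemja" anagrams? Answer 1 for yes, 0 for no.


Strings: "ibcko", "aemja"
Sorted first:  bciko
Sorted second: aaejm
Differ at position 0: 'b' vs 'a' => not anagrams

0


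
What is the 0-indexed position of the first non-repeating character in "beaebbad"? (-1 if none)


Input: beaebbad
Character frequencies:
  'a': 2
  'b': 3
  'd': 1
  'e': 2
Scanning left to right for freq == 1:
  Position 0 ('b'): freq=3, skip
  Position 1 ('e'): freq=2, skip
  Position 2 ('a'): freq=2, skip
  Position 3 ('e'): freq=2, skip
  Position 4 ('b'): freq=3, skip
  Position 5 ('b'): freq=3, skip
  Position 6 ('a'): freq=2, skip
  Position 7 ('d'): unique! => answer = 7

7


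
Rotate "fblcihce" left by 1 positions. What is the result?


Input: "fblcihce", rotate left by 1
First 1 characters: "f"
Remaining characters: "blcihce"
Concatenate remaining + first: "blcihce" + "f" = "blcihcef"

blcihcef


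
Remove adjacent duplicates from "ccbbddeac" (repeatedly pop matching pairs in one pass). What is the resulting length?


Input: ccbbddeac
Stack-based adjacent duplicate removal:
  Read 'c': push. Stack: c
  Read 'c': matches stack top 'c' => pop. Stack: (empty)
  Read 'b': push. Stack: b
  Read 'b': matches stack top 'b' => pop. Stack: (empty)
  Read 'd': push. Stack: d
  Read 'd': matches stack top 'd' => pop. Stack: (empty)
  Read 'e': push. Stack: e
  Read 'a': push. Stack: ea
  Read 'c': push. Stack: eac
Final stack: "eac" (length 3)

3


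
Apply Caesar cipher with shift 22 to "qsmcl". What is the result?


Caesar cipher: shift "qsmcl" by 22
  'q' (pos 16) + 22 = pos 12 = 'm'
  's' (pos 18) + 22 = pos 14 = 'o'
  'm' (pos 12) + 22 = pos 8 = 'i'
  'c' (pos 2) + 22 = pos 24 = 'y'
  'l' (pos 11) + 22 = pos 7 = 'h'
Result: moiyh

moiyh


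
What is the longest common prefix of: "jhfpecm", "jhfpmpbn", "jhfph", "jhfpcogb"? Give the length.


Words: jhfpecm, jhfpmpbn, jhfph, jhfpcogb
  Position 0: all 'j' => match
  Position 1: all 'h' => match
  Position 2: all 'f' => match
  Position 3: all 'p' => match
  Position 4: ('e', 'm', 'h', 'c') => mismatch, stop
LCP = "jhfp" (length 4)

4


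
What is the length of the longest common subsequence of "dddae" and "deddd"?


LCS of "dddae" and "deddd"
DP table:
           d    e    d    d    d
      0    0    0    0    0    0
  d   0    1    1    1    1    1
  d   0    1    1    2    2    2
  d   0    1    1    2    3    3
  a   0    1    1    2    3    3
  e   0    1    2    2    3    3
LCS length = dp[5][5] = 3

3


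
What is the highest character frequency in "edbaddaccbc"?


Input: edbaddaccbc
Character counts:
  'a': 2
  'b': 2
  'c': 3
  'd': 3
  'e': 1
Maximum frequency: 3

3


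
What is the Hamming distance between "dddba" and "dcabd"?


Comparing "dddba" and "dcabd" position by position:
  Position 0: 'd' vs 'd' => same
  Position 1: 'd' vs 'c' => differ
  Position 2: 'd' vs 'a' => differ
  Position 3: 'b' vs 'b' => same
  Position 4: 'a' vs 'd' => differ
Total differences (Hamming distance): 3

3


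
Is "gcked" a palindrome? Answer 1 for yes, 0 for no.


Input: gcked
Reversed: dekcg
  Compare pos 0 ('g') with pos 4 ('d'): MISMATCH
  Compare pos 1 ('c') with pos 3 ('e'): MISMATCH
Result: not a palindrome

0


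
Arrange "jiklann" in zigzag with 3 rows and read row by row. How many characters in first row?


Zigzag "jiklann" into 3 rows:
Placing characters:
  'j' => row 0
  'i' => row 1
  'k' => row 2
  'l' => row 1
  'a' => row 0
  'n' => row 1
  'n' => row 2
Rows:
  Row 0: "ja"
  Row 1: "iln"
  Row 2: "kn"
First row length: 2

2


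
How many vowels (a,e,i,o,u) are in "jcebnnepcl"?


Input: jcebnnepcl
Checking each character:
  'j' at position 0: consonant
  'c' at position 1: consonant
  'e' at position 2: vowel (running total: 1)
  'b' at position 3: consonant
  'n' at position 4: consonant
  'n' at position 5: consonant
  'e' at position 6: vowel (running total: 2)
  'p' at position 7: consonant
  'c' at position 8: consonant
  'l' at position 9: consonant
Total vowels: 2

2


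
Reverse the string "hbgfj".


Input: hbgfj
Reading characters right to left:
  Position 4: 'j'
  Position 3: 'f'
  Position 2: 'g'
  Position 1: 'b'
  Position 0: 'h'
Reversed: jfgbh

jfgbh


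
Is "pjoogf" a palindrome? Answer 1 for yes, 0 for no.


Input: pjoogf
Reversed: fgoojp
  Compare pos 0 ('p') with pos 5 ('f'): MISMATCH
  Compare pos 1 ('j') with pos 4 ('g'): MISMATCH
  Compare pos 2 ('o') with pos 3 ('o'): match
Result: not a palindrome

0


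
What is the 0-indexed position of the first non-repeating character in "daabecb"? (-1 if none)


Input: daabecb
Character frequencies:
  'a': 2
  'b': 2
  'c': 1
  'd': 1
  'e': 1
Scanning left to right for freq == 1:
  Position 0 ('d'): unique! => answer = 0

0


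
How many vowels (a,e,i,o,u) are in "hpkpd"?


Input: hpkpd
Checking each character:
  'h' at position 0: consonant
  'p' at position 1: consonant
  'k' at position 2: consonant
  'p' at position 3: consonant
  'd' at position 4: consonant
Total vowels: 0

0


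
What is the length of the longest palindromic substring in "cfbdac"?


Input: "cfbdac"
Checking substrings for palindromes:
  No multi-char palindromic substrings found
Longest palindromic substring: "c" with length 1

1


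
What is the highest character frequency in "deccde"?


Input: deccde
Character counts:
  'c': 2
  'd': 2
  'e': 2
Maximum frequency: 2

2


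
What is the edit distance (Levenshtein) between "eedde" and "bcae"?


Computing edit distance: "eedde" -> "bcae"
DP table:
           b    c    a    e
      0    1    2    3    4
  e   1    1    2    3    3
  e   2    2    2    3    3
  d   3    3    3    3    4
  d   4    4    4    4    4
  e   5    5    5    5    4
Edit distance = dp[5][4] = 4

4


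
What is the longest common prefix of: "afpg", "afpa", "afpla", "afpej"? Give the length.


Words: afpg, afpa, afpla, afpej
  Position 0: all 'a' => match
  Position 1: all 'f' => match
  Position 2: all 'p' => match
  Position 3: ('g', 'a', 'l', 'e') => mismatch, stop
LCP = "afp" (length 3)

3


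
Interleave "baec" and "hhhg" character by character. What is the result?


Interleaving "baec" and "hhhg":
  Position 0: 'b' from first, 'h' from second => "bh"
  Position 1: 'a' from first, 'h' from second => "ah"
  Position 2: 'e' from first, 'h' from second => "eh"
  Position 3: 'c' from first, 'g' from second => "cg"
Result: bhahehcg

bhahehcg


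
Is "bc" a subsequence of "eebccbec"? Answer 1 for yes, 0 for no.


Check if "bc" is a subsequence of "eebccbec"
Greedy scan:
  Position 0 ('e'): no match needed
  Position 1 ('e'): no match needed
  Position 2 ('b'): matches sub[0] = 'b'
  Position 3 ('c'): matches sub[1] = 'c'
  Position 4 ('c'): no match needed
  Position 5 ('b'): no match needed
  Position 6 ('e'): no match needed
  Position 7 ('c'): no match needed
All 2 characters matched => is a subsequence

1


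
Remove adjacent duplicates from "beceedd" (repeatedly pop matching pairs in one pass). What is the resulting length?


Input: beceedd
Stack-based adjacent duplicate removal:
  Read 'b': push. Stack: b
  Read 'e': push. Stack: be
  Read 'c': push. Stack: bec
  Read 'e': push. Stack: bece
  Read 'e': matches stack top 'e' => pop. Stack: bec
  Read 'd': push. Stack: becd
  Read 'd': matches stack top 'd' => pop. Stack: bec
Final stack: "bec" (length 3)

3


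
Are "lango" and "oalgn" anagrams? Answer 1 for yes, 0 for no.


Strings: "lango", "oalgn"
Sorted first:  aglno
Sorted second: aglno
Sorted forms match => anagrams

1


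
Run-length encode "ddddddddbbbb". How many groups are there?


Input: ddddddddbbbb
Scanning for consecutive runs:
  Group 1: 'd' x 8 (positions 0-7)
  Group 2: 'b' x 4 (positions 8-11)
Total groups: 2

2


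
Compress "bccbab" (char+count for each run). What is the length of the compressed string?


Input: bccbab
Runs:
  'b' x 1 => "b1"
  'c' x 2 => "c2"
  'b' x 1 => "b1"
  'a' x 1 => "a1"
  'b' x 1 => "b1"
Compressed: "b1c2b1a1b1"
Compressed length: 10

10


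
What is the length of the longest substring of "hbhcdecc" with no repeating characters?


Input: "hbhcdecc"
Sliding window (track last position of each char):
  Position 0 ('h'): window [0,0] length 1 -- new best
  Position 1 ('b'): window [0,1] length 2 -- new best
  Position 2 ('h'): repeat (last at 0), move window start to 1
  Position 2 ('h'): window [1,2] length 2
  Position 3 ('c'): window [1,3] length 3 -- new best
  Position 4 ('d'): window [1,4] length 4 -- new best
  Position 5 ('e'): window [1,5] length 5 -- new best
  Position 6 ('c'): repeat (last at 3), move window start to 4
  Position 6 ('c'): window [4,6] length 3
  Position 7 ('c'): repeat (last at 6), move window start to 7
  Position 7 ('c'): window [7,7] length 1
Longest substring with no repeats: "bhcde" with length 5

5


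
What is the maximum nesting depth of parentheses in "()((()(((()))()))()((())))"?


Input: "()((()(((()))()))()((())))"
Tracking depth:
  Position 0 '(': depth becomes 1
  Position 1 ')': depth becomes 0
  Position 2 '(': depth becomes 1
  Position 3 '(': depth becomes 2
  Position 4 '(': depth becomes 3
  Position 5 ')': depth becomes 2
  Position 6 '(': depth becomes 3
  Position 7 '(': depth becomes 4
  Position 8 '(': depth becomes 5
  Position 9 '(': depth becomes 6
  Position 10 ')': depth becomes 5
  Position 11 ')': depth becomes 4
  Position 12 ')': depth becomes 3
  Position 13 '(': depth becomes 4
  Position 14 ')': depth becomes 3
  Position 15 ')': depth becomes 2
  Position 16 ')': depth becomes 1
  Position 17 '(': depth becomes 2
  Position 18 ')': depth becomes 1
  Position 19 '(': depth becomes 2
  Position 20 '(': depth becomes 3
  Position 21 '(': depth becomes 4
  Position 22 ')': depth becomes 3
  Position 23 ')': depth becomes 2
  Position 24 ')': depth becomes 1
  Position 25 ')': depth becomes 0
Maximum depth reached: 6

6


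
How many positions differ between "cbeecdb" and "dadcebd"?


Comparing "cbeecdb" and "dadcebd" position by position:
  Position 0: 'c' vs 'd' => DIFFER
  Position 1: 'b' vs 'a' => DIFFER
  Position 2: 'e' vs 'd' => DIFFER
  Position 3: 'e' vs 'c' => DIFFER
  Position 4: 'c' vs 'e' => DIFFER
  Position 5: 'd' vs 'b' => DIFFER
  Position 6: 'b' vs 'd' => DIFFER
Positions that differ: 7

7


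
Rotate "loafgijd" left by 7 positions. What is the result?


Input: "loafgijd", rotate left by 7
First 7 characters: "loafgij"
Remaining characters: "d"
Concatenate remaining + first: "d" + "loafgij" = "dloafgij"

dloafgij


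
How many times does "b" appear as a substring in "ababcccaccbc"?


Searching for "b" in "ababcccaccbc"
Scanning each position:
  Position 0: "a" => no
  Position 1: "b" => MATCH
  Position 2: "a" => no
  Position 3: "b" => MATCH
  Position 4: "c" => no
  Position 5: "c" => no
  Position 6: "c" => no
  Position 7: "a" => no
  Position 8: "c" => no
  Position 9: "c" => no
  Position 10: "b" => MATCH
  Position 11: "c" => no
Total occurrences: 3

3


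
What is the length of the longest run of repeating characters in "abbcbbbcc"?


Input: "abbcbbbcc"
Scanning for longest run:
  Position 1 ('b'): new char, reset run to 1
  Position 2 ('b'): continues run of 'b', length=2
  Position 3 ('c'): new char, reset run to 1
  Position 4 ('b'): new char, reset run to 1
  Position 5 ('b'): continues run of 'b', length=2
  Position 6 ('b'): continues run of 'b', length=3
  Position 7 ('c'): new char, reset run to 1
  Position 8 ('c'): continues run of 'c', length=2
Longest run: 'b' with length 3

3


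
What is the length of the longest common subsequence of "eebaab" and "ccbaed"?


LCS of "eebaab" and "ccbaed"
DP table:
           c    c    b    a    e    d
      0    0    0    0    0    0    0
  e   0    0    0    0    0    1    1
  e   0    0    0    0    0    1    1
  b   0    0    0    1    1    1    1
  a   0    0    0    1    2    2    2
  a   0    0    0    1    2    2    2
  b   0    0    0    1    2    2    2
LCS length = dp[6][6] = 2

2


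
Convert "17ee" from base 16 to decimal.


Input: "17ee" in base 16
Positional expansion:
  Digit '1' (value 1) x 16^3 = 4096
  Digit '7' (value 7) x 16^2 = 1792
  Digit 'e' (value 14) x 16^1 = 224
  Digit 'e' (value 14) x 16^0 = 14
Sum = 6126

6126


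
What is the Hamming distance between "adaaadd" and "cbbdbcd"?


Comparing "adaaadd" and "cbbdbcd" position by position:
  Position 0: 'a' vs 'c' => differ
  Position 1: 'd' vs 'b' => differ
  Position 2: 'a' vs 'b' => differ
  Position 3: 'a' vs 'd' => differ
  Position 4: 'a' vs 'b' => differ
  Position 5: 'd' vs 'c' => differ
  Position 6: 'd' vs 'd' => same
Total differences (Hamming distance): 6

6


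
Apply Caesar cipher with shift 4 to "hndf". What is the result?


Caesar cipher: shift "hndf" by 4
  'h' (pos 7) + 4 = pos 11 = 'l'
  'n' (pos 13) + 4 = pos 17 = 'r'
  'd' (pos 3) + 4 = pos 7 = 'h'
  'f' (pos 5) + 4 = pos 9 = 'j'
Result: lrhj

lrhj


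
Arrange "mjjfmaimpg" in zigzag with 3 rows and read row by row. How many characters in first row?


Zigzag "mjjfmaimpg" into 3 rows:
Placing characters:
  'm' => row 0
  'j' => row 1
  'j' => row 2
  'f' => row 1
  'm' => row 0
  'a' => row 1
  'i' => row 2
  'm' => row 1
  'p' => row 0
  'g' => row 1
Rows:
  Row 0: "mmp"
  Row 1: "jfamg"
  Row 2: "ji"
First row length: 3

3


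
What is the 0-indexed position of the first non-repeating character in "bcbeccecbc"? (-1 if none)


Input: bcbeccecbc
Character frequencies:
  'b': 3
  'c': 5
  'e': 2
Scanning left to right for freq == 1:
  Position 0 ('b'): freq=3, skip
  Position 1 ('c'): freq=5, skip
  Position 2 ('b'): freq=3, skip
  Position 3 ('e'): freq=2, skip
  Position 4 ('c'): freq=5, skip
  Position 5 ('c'): freq=5, skip
  Position 6 ('e'): freq=2, skip
  Position 7 ('c'): freq=5, skip
  Position 8 ('b'): freq=3, skip
  Position 9 ('c'): freq=5, skip
  No unique character found => answer = -1

-1


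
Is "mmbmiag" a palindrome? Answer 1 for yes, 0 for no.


Input: mmbmiag
Reversed: gaimbmm
  Compare pos 0 ('m') with pos 6 ('g'): MISMATCH
  Compare pos 1 ('m') with pos 5 ('a'): MISMATCH
  Compare pos 2 ('b') with pos 4 ('i'): MISMATCH
Result: not a palindrome

0


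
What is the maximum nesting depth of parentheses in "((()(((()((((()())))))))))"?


Input: "((()(((()((((()())))))))))"
Tracking depth:
  Position 0 '(': depth becomes 1
  Position 1 '(': depth becomes 2
  Position 2 '(': depth becomes 3
  Position 3 ')': depth becomes 2
  Position 4 '(': depth becomes 3
  Position 5 '(': depth becomes 4
  Position 6 '(': depth becomes 5
  Position 7 '(': depth becomes 6
  Position 8 ')': depth becomes 5
  Position 9 '(': depth becomes 6
  Position 10 '(': depth becomes 7
  Position 11 '(': depth becomes 8
  Position 12 '(': depth becomes 9
  Position 13 '(': depth becomes 10
  Position 14 ')': depth becomes 9
  Position 15 '(': depth becomes 10
  Position 16 ')': depth becomes 9
  Position 17 ')': depth becomes 8
  Position 18 ')': depth becomes 7
  Position 19 ')': depth becomes 6
  Position 20 ')': depth becomes 5
  Position 21 ')': depth becomes 4
  Position 22 ')': depth becomes 3
  Position 23 ')': depth becomes 2
  Position 24 ')': depth becomes 1
  Position 25 ')': depth becomes 0
Maximum depth reached: 10

10


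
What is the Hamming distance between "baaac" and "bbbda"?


Comparing "baaac" and "bbbda" position by position:
  Position 0: 'b' vs 'b' => same
  Position 1: 'a' vs 'b' => differ
  Position 2: 'a' vs 'b' => differ
  Position 3: 'a' vs 'd' => differ
  Position 4: 'c' vs 'a' => differ
Total differences (Hamming distance): 4

4


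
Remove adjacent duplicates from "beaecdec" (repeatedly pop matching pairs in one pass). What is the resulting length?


Input: beaecdec
Stack-based adjacent duplicate removal:
  Read 'b': push. Stack: b
  Read 'e': push. Stack: be
  Read 'a': push. Stack: bea
  Read 'e': push. Stack: beae
  Read 'c': push. Stack: beaec
  Read 'd': push. Stack: beaecd
  Read 'e': push. Stack: beaecde
  Read 'c': push. Stack: beaecdec
Final stack: "beaecdec" (length 8)

8


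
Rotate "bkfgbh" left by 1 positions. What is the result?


Input: "bkfgbh", rotate left by 1
First 1 characters: "b"
Remaining characters: "kfgbh"
Concatenate remaining + first: "kfgbh" + "b" = "kfgbhb"

kfgbhb


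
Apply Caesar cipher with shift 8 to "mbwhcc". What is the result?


Caesar cipher: shift "mbwhcc" by 8
  'm' (pos 12) + 8 = pos 20 = 'u'
  'b' (pos 1) + 8 = pos 9 = 'j'
  'w' (pos 22) + 8 = pos 4 = 'e'
  'h' (pos 7) + 8 = pos 15 = 'p'
  'c' (pos 2) + 8 = pos 10 = 'k'
  'c' (pos 2) + 8 = pos 10 = 'k'
Result: ujepkk

ujepkk


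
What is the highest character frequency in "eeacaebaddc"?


Input: eeacaebaddc
Character counts:
  'a': 3
  'b': 1
  'c': 2
  'd': 2
  'e': 3
Maximum frequency: 3

3


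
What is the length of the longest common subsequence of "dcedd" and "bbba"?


LCS of "dcedd" and "bbba"
DP table:
           b    b    b    a
      0    0    0    0    0
  d   0    0    0    0    0
  c   0    0    0    0    0
  e   0    0    0    0    0
  d   0    0    0    0    0
  d   0    0    0    0    0
LCS length = dp[5][4] = 0

0


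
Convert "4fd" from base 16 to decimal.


Input: "4fd" in base 16
Positional expansion:
  Digit '4' (value 4) x 16^2 = 1024
  Digit 'f' (value 15) x 16^1 = 240
  Digit 'd' (value 13) x 16^0 = 13
Sum = 1277

1277


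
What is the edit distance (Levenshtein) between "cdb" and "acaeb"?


Computing edit distance: "cdb" -> "acaeb"
DP table:
           a    c    a    e    b
      0    1    2    3    4    5
  c   1    1    1    2    3    4
  d   2    2    2    2    3    4
  b   3    3    3    3    3    3
Edit distance = dp[3][5] = 3

3


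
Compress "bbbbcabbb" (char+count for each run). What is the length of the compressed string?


Input: bbbbcabbb
Runs:
  'b' x 4 => "b4"
  'c' x 1 => "c1"
  'a' x 1 => "a1"
  'b' x 3 => "b3"
Compressed: "b4c1a1b3"
Compressed length: 8

8


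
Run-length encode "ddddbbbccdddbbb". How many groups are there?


Input: ddddbbbccdddbbb
Scanning for consecutive runs:
  Group 1: 'd' x 4 (positions 0-3)
  Group 2: 'b' x 3 (positions 4-6)
  Group 3: 'c' x 2 (positions 7-8)
  Group 4: 'd' x 3 (positions 9-11)
  Group 5: 'b' x 3 (positions 12-14)
Total groups: 5

5


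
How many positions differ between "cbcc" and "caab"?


Comparing "cbcc" and "caab" position by position:
  Position 0: 'c' vs 'c' => same
  Position 1: 'b' vs 'a' => DIFFER
  Position 2: 'c' vs 'a' => DIFFER
  Position 3: 'c' vs 'b' => DIFFER
Positions that differ: 3

3


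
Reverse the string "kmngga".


Input: kmngga
Reading characters right to left:
  Position 5: 'a'
  Position 4: 'g'
  Position 3: 'g'
  Position 2: 'n'
  Position 1: 'm'
  Position 0: 'k'
Reversed: aggnmk

aggnmk


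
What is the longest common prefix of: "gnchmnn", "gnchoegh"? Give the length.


Words: gnchmnn, gnchoegh
  Position 0: all 'g' => match
  Position 1: all 'n' => match
  Position 2: all 'c' => match
  Position 3: all 'h' => match
  Position 4: ('m', 'o') => mismatch, stop
LCP = "gnch" (length 4)

4


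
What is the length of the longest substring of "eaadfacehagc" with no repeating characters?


Input: "eaadfacehagc"
Sliding window (track last position of each char):
  Position 0 ('e'): window [0,0] length 1 -- new best
  Position 1 ('a'): window [0,1] length 2 -- new best
  Position 2 ('a'): repeat (last at 1), move window start to 2
  Position 2 ('a'): window [2,2] length 1
  Position 3 ('d'): window [2,3] length 2
  Position 4 ('f'): window [2,4] length 3 -- new best
  Position 5 ('a'): repeat (last at 2), move window start to 3
  Position 5 ('a'): window [3,5] length 3
  Position 6 ('c'): window [3,6] length 4 -- new best
  Position 7 ('e'): window [3,7] length 5 -- new best
  Position 8 ('h'): window [3,8] length 6 -- new best
  Position 9 ('a'): repeat (last at 5), move window start to 6
  Position 9 ('a'): window [6,9] length 4
  Position 10 ('g'): window [6,10] length 5
  Position 11 ('c'): repeat (last at 6), move window start to 7
  Position 11 ('c'): window [7,11] length 5
Longest substring with no repeats: "dfaceh" with length 6

6


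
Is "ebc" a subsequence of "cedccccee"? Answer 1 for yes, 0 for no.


Check if "ebc" is a subsequence of "cedccccee"
Greedy scan:
  Position 0 ('c'): no match needed
  Position 1 ('e'): matches sub[0] = 'e'
  Position 2 ('d'): no match needed
  Position 3 ('c'): no match needed
  Position 4 ('c'): no match needed
  Position 5 ('c'): no match needed
  Position 6 ('c'): no match needed
  Position 7 ('e'): no match needed
  Position 8 ('e'): no match needed
Only matched 1/3 characters => not a subsequence

0


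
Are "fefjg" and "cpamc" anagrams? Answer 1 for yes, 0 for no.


Strings: "fefjg", "cpamc"
Sorted first:  effgj
Sorted second: accmp
Differ at position 0: 'e' vs 'a' => not anagrams

0


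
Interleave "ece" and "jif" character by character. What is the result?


Interleaving "ece" and "jif":
  Position 0: 'e' from first, 'j' from second => "ej"
  Position 1: 'c' from first, 'i' from second => "ci"
  Position 2: 'e' from first, 'f' from second => "ef"
Result: ejcief

ejcief


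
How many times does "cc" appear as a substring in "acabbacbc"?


Searching for "cc" in "acabbacbc"
Scanning each position:
  Position 0: "ac" => no
  Position 1: "ca" => no
  Position 2: "ab" => no
  Position 3: "bb" => no
  Position 4: "ba" => no
  Position 5: "ac" => no
  Position 6: "cb" => no
  Position 7: "bc" => no
Total occurrences: 0

0


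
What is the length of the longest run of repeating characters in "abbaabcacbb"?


Input: "abbaabcacbb"
Scanning for longest run:
  Position 1 ('b'): new char, reset run to 1
  Position 2 ('b'): continues run of 'b', length=2
  Position 3 ('a'): new char, reset run to 1
  Position 4 ('a'): continues run of 'a', length=2
  Position 5 ('b'): new char, reset run to 1
  Position 6 ('c'): new char, reset run to 1
  Position 7 ('a'): new char, reset run to 1
  Position 8 ('c'): new char, reset run to 1
  Position 9 ('b'): new char, reset run to 1
  Position 10 ('b'): continues run of 'b', length=2
Longest run: 'b' with length 2

2


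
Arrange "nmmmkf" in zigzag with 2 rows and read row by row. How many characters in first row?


Zigzag "nmmmkf" into 2 rows:
Placing characters:
  'n' => row 0
  'm' => row 1
  'm' => row 0
  'm' => row 1
  'k' => row 0
  'f' => row 1
Rows:
  Row 0: "nmk"
  Row 1: "mmf"
First row length: 3

3


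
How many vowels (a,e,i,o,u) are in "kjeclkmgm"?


Input: kjeclkmgm
Checking each character:
  'k' at position 0: consonant
  'j' at position 1: consonant
  'e' at position 2: vowel (running total: 1)
  'c' at position 3: consonant
  'l' at position 4: consonant
  'k' at position 5: consonant
  'm' at position 6: consonant
  'g' at position 7: consonant
  'm' at position 8: consonant
Total vowels: 1

1


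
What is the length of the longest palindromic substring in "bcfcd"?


Input: "bcfcd"
Checking substrings for palindromes:
  [1:4] "cfc" (len 3) => palindrome
Longest palindromic substring: "cfc" with length 3

3


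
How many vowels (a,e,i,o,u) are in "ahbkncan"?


Input: ahbkncan
Checking each character:
  'a' at position 0: vowel (running total: 1)
  'h' at position 1: consonant
  'b' at position 2: consonant
  'k' at position 3: consonant
  'n' at position 4: consonant
  'c' at position 5: consonant
  'a' at position 6: vowel (running total: 2)
  'n' at position 7: consonant
Total vowels: 2

2


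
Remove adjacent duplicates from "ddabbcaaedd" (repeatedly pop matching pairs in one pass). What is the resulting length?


Input: ddabbcaaedd
Stack-based adjacent duplicate removal:
  Read 'd': push. Stack: d
  Read 'd': matches stack top 'd' => pop. Stack: (empty)
  Read 'a': push. Stack: a
  Read 'b': push. Stack: ab
  Read 'b': matches stack top 'b' => pop. Stack: a
  Read 'c': push. Stack: ac
  Read 'a': push. Stack: aca
  Read 'a': matches stack top 'a' => pop. Stack: ac
  Read 'e': push. Stack: ace
  Read 'd': push. Stack: aced
  Read 'd': matches stack top 'd' => pop. Stack: ace
Final stack: "ace" (length 3)

3


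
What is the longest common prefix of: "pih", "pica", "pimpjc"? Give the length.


Words: pih, pica, pimpjc
  Position 0: all 'p' => match
  Position 1: all 'i' => match
  Position 2: ('h', 'c', 'm') => mismatch, stop
LCP = "pi" (length 2)

2


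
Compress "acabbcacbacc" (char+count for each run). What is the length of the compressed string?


Input: acabbcacbacc
Runs:
  'a' x 1 => "a1"
  'c' x 1 => "c1"
  'a' x 1 => "a1"
  'b' x 2 => "b2"
  'c' x 1 => "c1"
  'a' x 1 => "a1"
  'c' x 1 => "c1"
  'b' x 1 => "b1"
  'a' x 1 => "a1"
  'c' x 2 => "c2"
Compressed: "a1c1a1b2c1a1c1b1a1c2"
Compressed length: 20

20


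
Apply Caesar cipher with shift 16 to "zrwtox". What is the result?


Caesar cipher: shift "zrwtox" by 16
  'z' (pos 25) + 16 = pos 15 = 'p'
  'r' (pos 17) + 16 = pos 7 = 'h'
  'w' (pos 22) + 16 = pos 12 = 'm'
  't' (pos 19) + 16 = pos 9 = 'j'
  'o' (pos 14) + 16 = pos 4 = 'e'
  'x' (pos 23) + 16 = pos 13 = 'n'
Result: phmjen

phmjen


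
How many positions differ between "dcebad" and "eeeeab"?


Comparing "dcebad" and "eeeeab" position by position:
  Position 0: 'd' vs 'e' => DIFFER
  Position 1: 'c' vs 'e' => DIFFER
  Position 2: 'e' vs 'e' => same
  Position 3: 'b' vs 'e' => DIFFER
  Position 4: 'a' vs 'a' => same
  Position 5: 'd' vs 'b' => DIFFER
Positions that differ: 4

4


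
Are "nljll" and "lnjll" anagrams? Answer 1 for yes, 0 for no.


Strings: "nljll", "lnjll"
Sorted first:  jllln
Sorted second: jllln
Sorted forms match => anagrams

1


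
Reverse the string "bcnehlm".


Input: bcnehlm
Reading characters right to left:
  Position 6: 'm'
  Position 5: 'l'
  Position 4: 'h'
  Position 3: 'e'
  Position 2: 'n'
  Position 1: 'c'
  Position 0: 'b'
Reversed: mlhencb

mlhencb


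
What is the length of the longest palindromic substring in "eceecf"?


Input: "eceecf"
Checking substrings for palindromes:
  [1:5] "ceec" (len 4) => palindrome
  [0:3] "ece" (len 3) => palindrome
  [2:4] "ee" (len 2) => palindrome
Longest palindromic substring: "ceec" with length 4

4


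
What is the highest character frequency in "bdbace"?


Input: bdbace
Character counts:
  'a': 1
  'b': 2
  'c': 1
  'd': 1
  'e': 1
Maximum frequency: 2

2


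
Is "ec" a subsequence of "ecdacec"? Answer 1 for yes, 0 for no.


Check if "ec" is a subsequence of "ecdacec"
Greedy scan:
  Position 0 ('e'): matches sub[0] = 'e'
  Position 1 ('c'): matches sub[1] = 'c'
  Position 2 ('d'): no match needed
  Position 3 ('a'): no match needed
  Position 4 ('c'): no match needed
  Position 5 ('e'): no match needed
  Position 6 ('c'): no match needed
All 2 characters matched => is a subsequence

1


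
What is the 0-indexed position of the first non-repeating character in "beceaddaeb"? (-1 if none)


Input: beceaddaeb
Character frequencies:
  'a': 2
  'b': 2
  'c': 1
  'd': 2
  'e': 3
Scanning left to right for freq == 1:
  Position 0 ('b'): freq=2, skip
  Position 1 ('e'): freq=3, skip
  Position 2 ('c'): unique! => answer = 2

2


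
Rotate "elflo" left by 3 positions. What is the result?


Input: "elflo", rotate left by 3
First 3 characters: "elf"
Remaining characters: "lo"
Concatenate remaining + first: "lo" + "elf" = "loelf"

loelf


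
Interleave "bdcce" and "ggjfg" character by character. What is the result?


Interleaving "bdcce" and "ggjfg":
  Position 0: 'b' from first, 'g' from second => "bg"
  Position 1: 'd' from first, 'g' from second => "dg"
  Position 2: 'c' from first, 'j' from second => "cj"
  Position 3: 'c' from first, 'f' from second => "cf"
  Position 4: 'e' from first, 'g' from second => "eg"
Result: bgdgcjcfeg

bgdgcjcfeg


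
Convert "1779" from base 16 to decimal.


Input: "1779" in base 16
Positional expansion:
  Digit '1' (value 1) x 16^3 = 4096
  Digit '7' (value 7) x 16^2 = 1792
  Digit '7' (value 7) x 16^1 = 112
  Digit '9' (value 9) x 16^0 = 9
Sum = 6009

6009


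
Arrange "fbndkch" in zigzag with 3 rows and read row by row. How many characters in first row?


Zigzag "fbndkch" into 3 rows:
Placing characters:
  'f' => row 0
  'b' => row 1
  'n' => row 2
  'd' => row 1
  'k' => row 0
  'c' => row 1
  'h' => row 2
Rows:
  Row 0: "fk"
  Row 1: "bdc"
  Row 2: "nh"
First row length: 2

2


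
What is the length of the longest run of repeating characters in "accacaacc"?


Input: "accacaacc"
Scanning for longest run:
  Position 1 ('c'): new char, reset run to 1
  Position 2 ('c'): continues run of 'c', length=2
  Position 3 ('a'): new char, reset run to 1
  Position 4 ('c'): new char, reset run to 1
  Position 5 ('a'): new char, reset run to 1
  Position 6 ('a'): continues run of 'a', length=2
  Position 7 ('c'): new char, reset run to 1
  Position 8 ('c'): continues run of 'c', length=2
Longest run: 'c' with length 2

2


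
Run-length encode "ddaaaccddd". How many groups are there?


Input: ddaaaccddd
Scanning for consecutive runs:
  Group 1: 'd' x 2 (positions 0-1)
  Group 2: 'a' x 3 (positions 2-4)
  Group 3: 'c' x 2 (positions 5-6)
  Group 4: 'd' x 3 (positions 7-9)
Total groups: 4

4


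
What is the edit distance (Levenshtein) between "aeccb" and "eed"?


Computing edit distance: "aeccb" -> "eed"
DP table:
           e    e    d
      0    1    2    3
  a   1    1    2    3
  e   2    1    1    2
  c   3    2    2    2
  c   4    3    3    3
  b   5    4    4    4
Edit distance = dp[5][3] = 4

4


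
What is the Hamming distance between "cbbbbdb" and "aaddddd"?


Comparing "cbbbbdb" and "aaddddd" position by position:
  Position 0: 'c' vs 'a' => differ
  Position 1: 'b' vs 'a' => differ
  Position 2: 'b' vs 'd' => differ
  Position 3: 'b' vs 'd' => differ
  Position 4: 'b' vs 'd' => differ
  Position 5: 'd' vs 'd' => same
  Position 6: 'b' vs 'd' => differ
Total differences (Hamming distance): 6

6


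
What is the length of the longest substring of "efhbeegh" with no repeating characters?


Input: "efhbeegh"
Sliding window (track last position of each char):
  Position 0 ('e'): window [0,0] length 1 -- new best
  Position 1 ('f'): window [0,1] length 2 -- new best
  Position 2 ('h'): window [0,2] length 3 -- new best
  Position 3 ('b'): window [0,3] length 4 -- new best
  Position 4 ('e'): repeat (last at 0), move window start to 1
  Position 4 ('e'): window [1,4] length 4
  Position 5 ('e'): repeat (last at 4), move window start to 5
  Position 5 ('e'): window [5,5] length 1
  Position 6 ('g'): window [5,6] length 2
  Position 7 ('h'): window [5,7] length 3
Longest substring with no repeats: "efhb" with length 4

4


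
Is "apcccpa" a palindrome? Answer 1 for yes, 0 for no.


Input: apcccpa
Reversed: apcccpa
  Compare pos 0 ('a') with pos 6 ('a'): match
  Compare pos 1 ('p') with pos 5 ('p'): match
  Compare pos 2 ('c') with pos 4 ('c'): match
Result: palindrome

1


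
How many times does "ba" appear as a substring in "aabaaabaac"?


Searching for "ba" in "aabaaabaac"
Scanning each position:
  Position 0: "aa" => no
  Position 1: "ab" => no
  Position 2: "ba" => MATCH
  Position 3: "aa" => no
  Position 4: "aa" => no
  Position 5: "ab" => no
  Position 6: "ba" => MATCH
  Position 7: "aa" => no
  Position 8: "ac" => no
Total occurrences: 2

2


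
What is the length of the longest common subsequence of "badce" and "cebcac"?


LCS of "badce" and "cebcac"
DP table:
           c    e    b    c    a    c
      0    0    0    0    0    0    0
  b   0    0    0    1    1    1    1
  a   0    0    0    1    1    2    2
  d   0    0    0    1    1    2    2
  c   0    1    1    1    2    2    3
  e   0    1    2    2    2    2    3
LCS length = dp[5][6] = 3

3


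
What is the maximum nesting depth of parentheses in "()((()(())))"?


Input: "()((()(())))"
Tracking depth:
  Position 0 '(': depth becomes 1
  Position 1 ')': depth becomes 0
  Position 2 '(': depth becomes 1
  Position 3 '(': depth becomes 2
  Position 4 '(': depth becomes 3
  Position 5 ')': depth becomes 2
  Position 6 '(': depth becomes 3
  Position 7 '(': depth becomes 4
  Position 8 ')': depth becomes 3
  Position 9 ')': depth becomes 2
  Position 10 ')': depth becomes 1
  Position 11 ')': depth becomes 0
Maximum depth reached: 4

4


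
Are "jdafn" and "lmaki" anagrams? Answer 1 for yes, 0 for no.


Strings: "jdafn", "lmaki"
Sorted first:  adfjn
Sorted second: aiklm
Differ at position 1: 'd' vs 'i' => not anagrams

0


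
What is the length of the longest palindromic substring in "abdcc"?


Input: "abdcc"
Checking substrings for palindromes:
  [3:5] "cc" (len 2) => palindrome
Longest palindromic substring: "cc" with length 2

2


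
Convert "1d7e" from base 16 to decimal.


Input: "1d7e" in base 16
Positional expansion:
  Digit '1' (value 1) x 16^3 = 4096
  Digit 'd' (value 13) x 16^2 = 3328
  Digit '7' (value 7) x 16^1 = 112
  Digit 'e' (value 14) x 16^0 = 14
Sum = 7550

7550


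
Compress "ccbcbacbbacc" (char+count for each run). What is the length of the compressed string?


Input: ccbcbacbbacc
Runs:
  'c' x 2 => "c2"
  'b' x 1 => "b1"
  'c' x 1 => "c1"
  'b' x 1 => "b1"
  'a' x 1 => "a1"
  'c' x 1 => "c1"
  'b' x 2 => "b2"
  'a' x 1 => "a1"
  'c' x 2 => "c2"
Compressed: "c2b1c1b1a1c1b2a1c2"
Compressed length: 18

18


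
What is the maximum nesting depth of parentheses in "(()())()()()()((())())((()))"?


Input: "(()())()()()()((())())((()))"
Tracking depth:
  Position 0 '(': depth becomes 1
  Position 1 '(': depth becomes 2
  Position 2 ')': depth becomes 1
  Position 3 '(': depth becomes 2
  Position 4 ')': depth becomes 1
  Position 5 ')': depth becomes 0
  Position 6 '(': depth becomes 1
  Position 7 ')': depth becomes 0
  Position 8 '(': depth becomes 1
  Position 9 ')': depth becomes 0
  Position 10 '(': depth becomes 1
  Position 11 ')': depth becomes 0
  Position 12 '(': depth becomes 1
  Position 13 ')': depth becomes 0
  Position 14 '(': depth becomes 1
  Position 15 '(': depth becomes 2
  Position 16 '(': depth becomes 3
  Position 17 ')': depth becomes 2
  Position 18 ')': depth becomes 1
  Position 19 '(': depth becomes 2
  Position 20 ')': depth becomes 1
  Position 21 ')': depth becomes 0
  Position 22 '(': depth becomes 1
  Position 23 '(': depth becomes 2
  Position 24 '(': depth becomes 3
  Position 25 ')': depth becomes 2
  Position 26 ')': depth becomes 1
  Position 27 ')': depth becomes 0
Maximum depth reached: 3

3


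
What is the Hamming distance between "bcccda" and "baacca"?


Comparing "bcccda" and "baacca" position by position:
  Position 0: 'b' vs 'b' => same
  Position 1: 'c' vs 'a' => differ
  Position 2: 'c' vs 'a' => differ
  Position 3: 'c' vs 'c' => same
  Position 4: 'd' vs 'c' => differ
  Position 5: 'a' vs 'a' => same
Total differences (Hamming distance): 3

3
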